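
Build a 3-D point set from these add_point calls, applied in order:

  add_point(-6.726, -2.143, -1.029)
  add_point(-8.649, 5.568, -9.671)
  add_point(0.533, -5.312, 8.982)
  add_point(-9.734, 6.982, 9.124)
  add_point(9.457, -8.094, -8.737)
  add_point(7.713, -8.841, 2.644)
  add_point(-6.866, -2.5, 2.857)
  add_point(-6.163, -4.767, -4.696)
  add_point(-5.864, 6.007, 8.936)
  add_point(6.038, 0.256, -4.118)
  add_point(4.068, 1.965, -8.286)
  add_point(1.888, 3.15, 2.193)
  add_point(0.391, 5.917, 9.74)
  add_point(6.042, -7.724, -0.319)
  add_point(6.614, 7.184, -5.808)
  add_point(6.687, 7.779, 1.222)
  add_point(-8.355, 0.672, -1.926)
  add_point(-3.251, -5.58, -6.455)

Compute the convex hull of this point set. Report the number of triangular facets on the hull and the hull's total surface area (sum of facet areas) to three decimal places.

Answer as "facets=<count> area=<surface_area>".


13 of the 18 inputs are extreme points: [1, 2, 3, 4, 5, 6, 7, 10, 12, 14, 15, 16, 17].

Facet areas (half cross-product norm):
  f1: (p1, p15, p3) → 151.0790
  f2: (p14, p15, p4) → 53.8059
  f3: (p14, p1, p15) → 53.8866
  f4: (p12, p15, p3) → 47.0058
  f5: (p12, p2, p3) → 57.0346
  f6: (p5, p15, p4) → 95.4770
  f7: (p5, p12, p15) → 87.9845
  f8: (p5, p12, p2) → 52.7537
  f9: (p7, p5, p2) → 75.5741
  f10: (p10, p1, p4) → 55.2026
  f11: (p10, p14, p4) → 30.0305
  f12: (p10, p14, p1) → 41.0824
  f13: (p17, p1, p4) → 71.3476
  f14: (p17, p7, p1) → 20.2347
  f15: (p17, p5, p4) → 72.2739
  f16: (p17, p7, p5) → 23.8161
  f17: (p16, p1, p3) → 52.0124
  f18: (p16, p7, p1) → 29.5846
  f19: (p6, p2, p3) → 58.4675
  f20: (p6, p7, p2) → 35.6215
  f21: (p6, p16, p3) → 34.6829
  f22: (p6, p16, p7) → 18.8802
Σ area = 1217.838

Check V−E+F: 13 − 33 + 22 = 2.

facets=22 area=1217.838


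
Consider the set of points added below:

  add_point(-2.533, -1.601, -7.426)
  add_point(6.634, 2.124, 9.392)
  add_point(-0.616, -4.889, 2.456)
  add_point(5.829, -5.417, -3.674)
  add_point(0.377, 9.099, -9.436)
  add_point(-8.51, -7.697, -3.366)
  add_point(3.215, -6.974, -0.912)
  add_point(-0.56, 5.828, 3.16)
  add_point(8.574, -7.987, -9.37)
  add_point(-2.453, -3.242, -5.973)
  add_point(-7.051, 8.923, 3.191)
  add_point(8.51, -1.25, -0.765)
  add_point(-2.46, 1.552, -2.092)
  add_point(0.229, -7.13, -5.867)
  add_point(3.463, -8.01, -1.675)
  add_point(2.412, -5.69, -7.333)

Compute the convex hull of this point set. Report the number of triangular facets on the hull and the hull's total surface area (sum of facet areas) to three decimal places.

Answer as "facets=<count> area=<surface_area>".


facets=14 area=948.272

9 of the 16 inputs are extreme points: [0, 1, 2, 4, 5, 8, 10, 11, 14].

Per-facet area ½‖(b−a)×(c−a)‖:
  f1: (p10, p4, p5) → 126.6993
  f2: (p10, p1, p5) → 145.4734
  f3: (p10, p1, p4) → 120.2957
  f4: (p0, p8, p5) → 58.6468
  f5: (p0, p4, p5) → 27.8773
  f6: (p0, p4, p8) → 71.2316
  f7: (p14, p8, p5) → 50.4101
  f8: (p14, p1, p8) → 61.9500
  f9: (p11, p4, p8) → 86.1004
  f10: (p11, p1, p8) → 22.0583
  f11: (p11, p1, p4) → 83.5104
  f12: (p2, p1, p5) → 21.4388
  f13: (p2, p14, p5) → 33.6228
  f14: (p2, p14, p1) → 38.9570
Σ area = 948.272

Euler characteristic 9−21+14 = 2 ✓


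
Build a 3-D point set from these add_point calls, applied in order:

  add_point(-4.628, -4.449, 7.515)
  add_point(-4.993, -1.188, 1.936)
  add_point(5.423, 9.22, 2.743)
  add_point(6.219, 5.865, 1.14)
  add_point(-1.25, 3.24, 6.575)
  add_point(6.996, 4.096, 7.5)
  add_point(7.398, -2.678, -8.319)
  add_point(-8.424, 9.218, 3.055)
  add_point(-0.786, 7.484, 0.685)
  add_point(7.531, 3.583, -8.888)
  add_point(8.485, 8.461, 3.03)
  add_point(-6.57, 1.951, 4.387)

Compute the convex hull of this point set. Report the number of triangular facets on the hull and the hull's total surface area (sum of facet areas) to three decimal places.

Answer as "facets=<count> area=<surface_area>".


Hull vertices (10/12): indices [0, 1, 2, 4, 5, 6, 7, 9, 10, 11].

Per-facet area ½‖(b−a)×(c−a)‖:
  f1: (p2, p9, p7) → 89.1959
  f2: (p2, p9, p10) → 20.4095
  f3: (p2, p5, p7) → 48.5822
  f4: (p2, p5, p10) → 10.1726
  f5: (p4, p0, p7) → 40.2662
  f6: (p4, p5, p7) → 30.1968
  f7: (p4, p5, p0) → 30.9946
  f8: (p11, p0, p7) → 7.3687
  f9: (p11, p1, p7) → 11.8283
  f10: (p11, p1, p0) → 13.7880
  f11: (p6, p1, p0) → 46.4836
  f12: (p6, p5, p0) → 121.3073
  f13: (p6, p9, p7) → 63.7698
  f14: (p6, p1, p7) → 81.8882
  f15: (p6, p9, p10) → 38.8031
  f16: (p6, p5, p10) → 51.1859
Σ area = 706.241

Euler characteristic 10−24+16 = 2 ✓

facets=16 area=706.241


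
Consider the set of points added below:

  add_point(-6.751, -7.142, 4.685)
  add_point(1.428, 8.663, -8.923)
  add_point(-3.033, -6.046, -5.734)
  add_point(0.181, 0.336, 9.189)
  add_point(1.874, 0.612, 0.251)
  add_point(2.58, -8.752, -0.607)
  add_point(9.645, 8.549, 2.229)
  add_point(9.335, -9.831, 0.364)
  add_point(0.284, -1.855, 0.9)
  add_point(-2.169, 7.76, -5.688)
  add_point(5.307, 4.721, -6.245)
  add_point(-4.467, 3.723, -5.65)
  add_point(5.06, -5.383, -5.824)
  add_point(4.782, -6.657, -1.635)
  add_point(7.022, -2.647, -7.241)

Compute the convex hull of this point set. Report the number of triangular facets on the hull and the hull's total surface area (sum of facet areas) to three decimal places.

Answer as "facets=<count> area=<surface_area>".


Extreme-point indices: [0, 1, 2, 3, 5, 6, 7, 9, 10, 11, 12, 14] — 12 of 15 on the boundary.

Triangle areas on the boundary:
  f1: (p3, p7, p0) → 86.8859
  f2: (p3, p7, p6) → 112.1265
  f3: (p10, p1, p6) → 29.0616
  f4: (p5, p7, p0) → 22.7008
  f5: (p5, p2, p0) → 41.1872
  f6: (p5, p2, p7) → 15.8860
  f7: (p11, p2, p0) → 54.8371
  f8: (p11, p2, p1) → 36.2255
  f9: (p9, p1, p6) → 33.9255
  f10: (p9, p3, p6) → 97.0697
  f11: (p9, p11, p1) → 9.7187
  f12: (p9, p3, p0) → 92.5538
  f13: (p9, p11, p0) → 25.0719
  f14: (p14, p2, p1) → 67.8038
  f15: (p14, p10, p1) → 16.6381
  f16: (p14, p7, p6) → 79.7951
  f17: (p14, p10, p6) → 36.3200
  f18: (p12, p2, p7) → 31.8915
  f19: (p12, p14, p7) → 14.6735
  f20: (p12, p14, p2) → 11.8569
Σ area = 916.229

Check V−E+F: 12 − 30 + 20 = 2.

facets=20 area=916.229


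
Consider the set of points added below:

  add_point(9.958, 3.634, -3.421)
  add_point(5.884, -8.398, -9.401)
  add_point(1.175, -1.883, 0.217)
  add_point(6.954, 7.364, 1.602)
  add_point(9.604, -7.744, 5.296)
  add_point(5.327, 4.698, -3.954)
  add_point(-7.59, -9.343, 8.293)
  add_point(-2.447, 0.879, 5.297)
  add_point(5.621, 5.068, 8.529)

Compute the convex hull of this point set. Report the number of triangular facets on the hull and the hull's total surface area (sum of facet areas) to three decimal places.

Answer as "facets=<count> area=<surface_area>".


facets=12 area=810.445

Extreme-point indices: [0, 1, 3, 4, 5, 6, 7, 8] — 8 of 9 on the boundary.

Per-facet area ½‖(b−a)×(c−a)‖:
  f1: (p4, p1, p6) → 132.5638
  f2: (p4, p8, p6) → 117.4495
  f3: (p4, p1, p0) → 90.9539
  f4: (p4, p8, p0) → 80.0863
  f5: (p5, p1, p6) → 151.2168
  f6: (p5, p1, p0) → 33.2460
  f7: (p7, p8, p6) → 43.1697
  f8: (p7, p5, p6) → 52.6263
  f9: (p3, p8, p0) → 20.8363
  f10: (p3, p5, p0) → 14.7486
  f11: (p3, p7, p8) → 35.7723
  f12: (p3, p7, p5) → 37.7758
Σ area = 810.445

Check V−E+F: 8 − 18 + 12 = 2.


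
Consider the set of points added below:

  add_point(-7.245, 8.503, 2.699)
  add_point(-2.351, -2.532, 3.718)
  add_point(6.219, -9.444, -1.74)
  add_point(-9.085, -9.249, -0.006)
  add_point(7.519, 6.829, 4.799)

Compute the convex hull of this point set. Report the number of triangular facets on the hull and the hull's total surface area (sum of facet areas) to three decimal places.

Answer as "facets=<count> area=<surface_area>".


Points on the hull: [0, 1, 2, 3, 4] (5 of 5).

Per-facet area ½‖(b−a)×(c−a)‖:
  f1: (p2, p0, p3) → 138.6603
  f2: (p2, p0, p4) → 131.9177
  f3: (p1, p0, p3) → 58.9818
  f4: (p1, p0, p4) → 78.1415
  f5: (p1, p2, p3) → 62.5971
  f6: (p1, p2, p4) → 83.5534
Σ area = 553.852

Euler characteristic 5−9+6 = 2 ✓

facets=6 area=553.852


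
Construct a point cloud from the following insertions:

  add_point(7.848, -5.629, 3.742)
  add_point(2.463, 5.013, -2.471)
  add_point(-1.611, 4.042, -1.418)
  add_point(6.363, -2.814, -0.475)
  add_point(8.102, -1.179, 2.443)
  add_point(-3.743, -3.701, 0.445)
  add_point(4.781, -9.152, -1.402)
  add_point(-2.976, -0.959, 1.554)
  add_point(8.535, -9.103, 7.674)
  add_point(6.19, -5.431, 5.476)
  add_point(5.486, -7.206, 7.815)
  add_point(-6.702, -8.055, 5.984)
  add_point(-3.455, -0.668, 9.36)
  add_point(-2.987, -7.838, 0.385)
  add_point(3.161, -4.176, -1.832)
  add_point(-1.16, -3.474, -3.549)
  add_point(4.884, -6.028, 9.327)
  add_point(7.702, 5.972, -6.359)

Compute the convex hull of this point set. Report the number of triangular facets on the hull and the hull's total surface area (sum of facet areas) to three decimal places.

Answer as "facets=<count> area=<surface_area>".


Hull vertices (12/18): indices [1, 2, 4, 5, 6, 8, 11, 12, 13, 15, 16, 17].

Per-facet area ½‖(b−a)×(c−a)‖:
  f1: (p6, p8, p11) → 66.1890
  f2: (p6, p17, p8) → 77.7038
  f3: (p16, p8, p11) → 26.8451
  f4: (p16, p12, p11) → 42.8921
  f5: (p2, p12, p11) → 52.0233
  f6: (p4, p12, p17) → 71.8098
  f7: (p4, p16, p12) → 44.6767
  f8: (p4, p17, p8) → 16.1929
  f9: (p4, p16, p8) → 22.3942
  f10: (p1, p12, p17) → 23.5293
  f11: (p1, p2, p17) → 5.3760
  f12: (p1, p2, p12) → 22.8818
  f13: (p15, p6, p17) → 56.1773
  f14: (p15, p2, p17) → 41.9345
  f15: (p13, p6, p11) → 19.1138
  f16: (p13, p15, p11) → 14.3649
  f17: (p13, p15, p6) → 23.6160
  f18: (p5, p2, p11) → 18.9396
  f19: (p5, p15, p11) → 9.7247
  f20: (p5, p15, p2) → 18.2003
Σ area = 674.585

Euler characteristic 12−30+20 = 2 ✓

facets=20 area=674.585


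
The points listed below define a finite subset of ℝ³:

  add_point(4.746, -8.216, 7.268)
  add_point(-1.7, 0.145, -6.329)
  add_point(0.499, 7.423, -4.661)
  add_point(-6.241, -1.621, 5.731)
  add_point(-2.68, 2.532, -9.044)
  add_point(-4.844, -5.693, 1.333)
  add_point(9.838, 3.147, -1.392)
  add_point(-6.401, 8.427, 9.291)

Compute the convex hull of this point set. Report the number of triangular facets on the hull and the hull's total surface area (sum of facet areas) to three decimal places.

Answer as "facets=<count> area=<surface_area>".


facets=12 area=720.140

Extreme-point indices: [0, 1, 2, 3, 4, 5, 6, 7] — 8 of 8 on the boundary.

Area of each hull facet:
  f1: (p0, p6, p7) → 141.4723
  f2: (p2, p6, p7) → 83.2631
  f3: (p2, p4, p7) → 52.4512
  f4: (p2, p4, p6) → 37.5896
  f5: (p3, p0, p7) → 61.2777
  f6: (p3, p5, p0) → 35.5409
  f7: (p3, p4, p7) → 83.7902
  f8: (p3, p5, p4) → 40.5833
  f9: (p1, p5, p0) → 56.5899
  f10: (p1, p5, p4) → 10.4679
  f11: (p1, p0, p6) → 94.5961
  f12: (p1, p4, p6) → 22.5178
Σ area = 720.140

Euler: V−E+F = 8−18+12 = 2.


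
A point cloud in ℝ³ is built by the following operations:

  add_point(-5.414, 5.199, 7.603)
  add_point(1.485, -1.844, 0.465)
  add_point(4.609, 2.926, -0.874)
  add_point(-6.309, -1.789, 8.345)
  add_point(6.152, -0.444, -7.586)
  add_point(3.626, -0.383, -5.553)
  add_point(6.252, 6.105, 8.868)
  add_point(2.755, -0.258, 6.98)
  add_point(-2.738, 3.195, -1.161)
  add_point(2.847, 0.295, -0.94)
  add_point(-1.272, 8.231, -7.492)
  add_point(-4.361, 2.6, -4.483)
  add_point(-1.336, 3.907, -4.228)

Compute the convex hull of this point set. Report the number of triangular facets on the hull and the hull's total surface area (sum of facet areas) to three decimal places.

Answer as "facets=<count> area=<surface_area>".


9 of the 13 inputs are extreme points: [0, 1, 3, 4, 5, 6, 7, 10, 11].

Area of each hull facet:
  f1: (p4, p10, p6) → 96.9174
  f2: (p0, p6, p3) → 40.9285
  f3: (p0, p10, p6) → 92.4525
  f4: (p7, p6, p3) → 28.9414
  f5: (p7, p4, p6) → 55.4755
  f6: (p11, p4, p10) → 38.4109
  f7: (p11, p0, p3) → 43.7520
  f8: (p11, p0, p10) → 42.1881
  f9: (p1, p7, p3) → 31.6100
  f10: (p1, p7, p4) → 23.2466
  f11: (p5, p11, p4) → 8.1983
  f12: (p5, p1, p4) → 5.9882
  f13: (p5, p11, p3) → 58.2891
  f14: (p5, p1, p3) → 17.1364
Σ area = 583.535

Euler characteristic 9−21+14 = 2 ✓

facets=14 area=583.535


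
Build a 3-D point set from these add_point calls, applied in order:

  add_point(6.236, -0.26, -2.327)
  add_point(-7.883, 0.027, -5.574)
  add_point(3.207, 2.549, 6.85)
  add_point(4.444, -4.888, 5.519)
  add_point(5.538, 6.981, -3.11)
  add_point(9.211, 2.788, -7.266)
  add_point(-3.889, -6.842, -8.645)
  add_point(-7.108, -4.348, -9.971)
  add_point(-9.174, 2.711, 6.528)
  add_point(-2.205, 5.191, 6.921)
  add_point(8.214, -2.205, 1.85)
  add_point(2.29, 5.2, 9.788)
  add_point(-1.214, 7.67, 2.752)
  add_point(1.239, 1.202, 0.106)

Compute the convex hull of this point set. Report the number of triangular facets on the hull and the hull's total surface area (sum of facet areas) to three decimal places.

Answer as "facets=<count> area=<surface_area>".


facets=18 area=845.813

11 of the 14 inputs are extreme points: [1, 3, 4, 5, 6, 7, 8, 9, 10, 11, 12].

Facet areas (half cross-product norm):
  f1: (p3, p6, p8) → 122.2405
  f2: (p3, p11, p8) → 67.5847
  f3: (p9, p11, p8) → 11.2374
  f4: (p10, p6, p5) → 81.6526
  f5: (p10, p3, p6) → 48.2609
  f6: (p10, p11, p5) → 61.1739
  f7: (p10, p3, p11) → 32.9223
  f8: (p7, p6, p5) → 33.4808
  f9: (p7, p6, p8) → 38.6622
  f10: (p7, p1, p8) → 20.7324
  f11: (p12, p9, p11) → 12.6565
  f12: (p12, p1, p8) → 59.2795
  f13: (p12, p9, p8) → 17.4247
  f14: (p4, p12, p1) → 58.6704
  f15: (p4, p7, p5) → 61.9226
  f16: (p4, p7, p1) → 45.3127
  f17: (p4, p11, p5) → 36.5177
  f18: (p4, p12, p11) → 36.0813
Σ area = 845.813

Check V−E+F: 11 − 27 + 18 = 2.


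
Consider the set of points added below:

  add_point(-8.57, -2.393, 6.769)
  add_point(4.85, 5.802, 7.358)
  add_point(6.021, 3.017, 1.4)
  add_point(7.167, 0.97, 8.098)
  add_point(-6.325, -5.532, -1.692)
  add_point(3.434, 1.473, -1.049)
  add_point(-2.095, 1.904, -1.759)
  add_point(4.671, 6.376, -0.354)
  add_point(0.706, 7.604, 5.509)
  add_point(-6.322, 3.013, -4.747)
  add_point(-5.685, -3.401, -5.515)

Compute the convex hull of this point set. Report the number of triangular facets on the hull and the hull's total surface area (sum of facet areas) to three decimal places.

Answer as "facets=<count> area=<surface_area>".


facets=16 area=532.944

Hull vertices (10/11): indices [0, 1, 2, 3, 4, 5, 7, 8, 9, 10].

Facet areas (half cross-product norm):
  f1: (p1, p3, p0) → 42.3698
  f2: (p1, p8, p0) → 32.1871
  f3: (p1, p7, p3) → 20.4447
  f4: (p1, p7, p8) → 17.0974
  f5: (p4, p3, p0) → 74.7752
  f6: (p4, p10, p0) → 15.4760
  f7: (p9, p8, p0) → 76.3407
  f8: (p9, p10, p0) → 40.1152
  f9: (p9, p7, p8) → 43.6690
  f10: (p9, p7, p10) → 38.9218
  f11: (p5, p7, p10) → 21.4447
  f12: (p5, p4, p3) → 56.2524
  f13: (p5, p4, p10) → 24.9067
  f14: (p2, p7, p3) → 10.1014
  f15: (p2, p5, p3) → 11.1417
  f16: (p2, p5, p7) → 7.7000
Σ area = 532.944

Euler characteristic 10−24+16 = 2 ✓


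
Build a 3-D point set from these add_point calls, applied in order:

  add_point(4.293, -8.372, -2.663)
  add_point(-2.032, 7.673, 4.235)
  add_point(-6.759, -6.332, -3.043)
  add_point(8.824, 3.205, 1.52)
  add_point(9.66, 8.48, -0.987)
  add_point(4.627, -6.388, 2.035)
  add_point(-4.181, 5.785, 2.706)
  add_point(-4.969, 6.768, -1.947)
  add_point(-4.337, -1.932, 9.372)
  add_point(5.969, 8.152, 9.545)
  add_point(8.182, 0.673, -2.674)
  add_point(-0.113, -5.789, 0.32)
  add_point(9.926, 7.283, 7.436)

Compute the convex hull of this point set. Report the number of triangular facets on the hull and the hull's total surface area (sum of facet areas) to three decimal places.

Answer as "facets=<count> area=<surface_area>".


facets=20 area=824.564

Extreme-point indices: [0, 1, 2, 3, 4, 5, 6, 7, 8, 9, 10, 12] — 12 of 13 on the boundary.

Facet areas (half cross-product norm):
  f1: (p8, p0, p2) → 74.4541
  f2: (p8, p7, p2) → 80.4008
  f3: (p1, p7, p4) → 44.2677
  f4: (p10, p7, p4) → 57.0839
  f5: (p10, p3, p0) → 20.7590
  f6: (p10, p0, p2) → 53.9824
  f7: (p10, p7, p2) → 91.9415
  f8: (p10, p4, p12) → 34.4696
  f9: (p10, p3, p12) → 1.1422
  f10: (p5, p8, p12) → 93.2668
  f11: (p5, p8, p0) → 24.4848
  f12: (p5, p3, p12) → 32.2158
  f13: (p5, p3, p0) → 25.2294
  f14: (p9, p4, p12) → 17.7890
  f15: (p9, p1, p4) → 52.0454
  f16: (p9, p8, p12) → 28.8778
  f17: (p9, p1, p8) → 53.4811
  f18: (p6, p8, p7) → 15.2995
  f19: (p6, p1, p7) → 7.0026
  f20: (p6, p1, p8) → 16.3711
Σ area = 824.564

Euler characteristic 12−30+20 = 2 ✓


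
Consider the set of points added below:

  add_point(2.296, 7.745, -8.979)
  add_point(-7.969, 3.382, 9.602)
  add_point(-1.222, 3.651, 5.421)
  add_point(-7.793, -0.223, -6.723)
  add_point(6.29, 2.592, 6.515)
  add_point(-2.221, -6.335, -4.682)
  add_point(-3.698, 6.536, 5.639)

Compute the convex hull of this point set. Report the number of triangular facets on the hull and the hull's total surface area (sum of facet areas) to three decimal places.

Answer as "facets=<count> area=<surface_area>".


Points on the hull: [0, 1, 3, 4, 5, 6] (6 of 7).

Area of each hull facet:
  f1: (p5, p4, p1) → 114.9786
  f2: (p0, p5, p4) → 114.3876
  f3: (p3, p5, p1) → 71.0270
  f4: (p3, p0, p5) → 55.5763
  f5: (p6, p4, p1) → 33.0906
  f6: (p6, p0, p4) → 82.6993
  f7: (p6, p3, p1) → 48.3363
  f8: (p6, p3, p0) → 89.6498
Σ area = 609.746

Check V−E+F: 6 − 12 + 8 = 2.

facets=8 area=609.746


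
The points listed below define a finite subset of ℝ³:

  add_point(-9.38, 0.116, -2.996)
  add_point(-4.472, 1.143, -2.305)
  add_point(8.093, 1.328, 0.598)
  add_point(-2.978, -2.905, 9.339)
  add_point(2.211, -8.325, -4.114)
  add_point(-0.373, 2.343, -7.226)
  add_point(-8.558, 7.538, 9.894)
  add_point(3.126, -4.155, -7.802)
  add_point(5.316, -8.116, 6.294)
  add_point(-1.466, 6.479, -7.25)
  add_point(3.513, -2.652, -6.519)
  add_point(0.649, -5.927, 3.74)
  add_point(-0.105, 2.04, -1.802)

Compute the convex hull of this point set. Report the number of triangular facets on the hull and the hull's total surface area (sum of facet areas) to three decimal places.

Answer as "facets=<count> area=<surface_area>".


facets=14 area=826.245

9 of the 13 inputs are extreme points: [0, 2, 3, 4, 5, 6, 7, 8, 9].

Facet areas (half cross-product norm):
  f1: (p9, p6, p0) → 82.0034
  f2: (p9, p6, p2) → 120.6539
  f3: (p3, p4, p0) → 92.8133
  f4: (p3, p6, p0) → 78.6877
  f5: (p7, p9, p2) → 61.7210
  f6: (p7, p4, p0) → 39.2573
  f7: (p8, p3, p4) → 55.6044
  f8: (p8, p7, p2) → 63.0316
  f9: (p8, p7, p4) → 25.2678
  f10: (p8, p6, p2) → 112.2314
  f11: (p8, p3, p6) → 32.7855
  f12: (p5, p9, p0) → 21.8100
  f13: (p5, p7, p0) → 36.4636
  f14: (p5, p7, p9) → 3.9135
Σ area = 826.245

Euler characteristic 9−21+14 = 2 ✓


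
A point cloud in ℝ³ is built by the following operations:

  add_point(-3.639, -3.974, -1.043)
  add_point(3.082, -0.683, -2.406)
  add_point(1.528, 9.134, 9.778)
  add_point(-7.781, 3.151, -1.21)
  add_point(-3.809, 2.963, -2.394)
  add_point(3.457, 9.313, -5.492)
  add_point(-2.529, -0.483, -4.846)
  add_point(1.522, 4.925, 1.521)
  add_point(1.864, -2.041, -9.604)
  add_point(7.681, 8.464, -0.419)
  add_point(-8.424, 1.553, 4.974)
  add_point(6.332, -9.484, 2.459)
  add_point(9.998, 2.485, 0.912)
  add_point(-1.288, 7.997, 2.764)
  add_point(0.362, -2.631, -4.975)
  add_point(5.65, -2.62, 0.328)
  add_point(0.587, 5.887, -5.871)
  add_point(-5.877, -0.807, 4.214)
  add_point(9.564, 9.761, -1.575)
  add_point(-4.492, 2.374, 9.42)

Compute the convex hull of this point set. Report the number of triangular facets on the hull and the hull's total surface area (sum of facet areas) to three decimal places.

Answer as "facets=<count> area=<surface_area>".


13 of the 20 inputs are extreme points: [0, 2, 3, 5, 8, 10, 11, 12, 13, 16, 17, 18, 19].

Facet areas (half cross-product norm):
  f1: (p8, p11, p12) → 81.8403
  f2: (p2, p11, p12) → 86.2261
  f3: (p0, p8, p11) → 61.3191
  f4: (p3, p0, p10) → 26.0047
  f5: (p3, p0, p8) → 42.5267
  f6: (p18, p8, p12) → 54.0557
  f7: (p18, p5, p8) → 41.4820
  f8: (p18, p2, p12) → 51.5742
  f9: (p18, p2, p5) → 50.5459
  f10: (p19, p2, p10) → 22.3434
  f11: (p19, p2, p11) → 78.7796
  f12: (p17, p0, p10) → 7.8162
  f13: (p17, p0, p11) → 37.4355
  f14: (p17, p19, p10) → 10.3865
  f15: (p17, p19, p11) → 46.1202
  f16: (p16, p5, p8) → 15.4683
  f17: (p16, p3, p8) → 43.9914
  f18: (p16, p3, p5) → 15.7826
  f19: (p13, p2, p5) → 29.7705
  f20: (p13, p3, p5) → 43.3190
  f21: (p13, p2, p10) → 37.2287
  f22: (p13, p3, p10) → 28.2652
Σ area = 912.282

Euler: V−E+F = 13−33+22 = 2.

facets=22 area=912.282


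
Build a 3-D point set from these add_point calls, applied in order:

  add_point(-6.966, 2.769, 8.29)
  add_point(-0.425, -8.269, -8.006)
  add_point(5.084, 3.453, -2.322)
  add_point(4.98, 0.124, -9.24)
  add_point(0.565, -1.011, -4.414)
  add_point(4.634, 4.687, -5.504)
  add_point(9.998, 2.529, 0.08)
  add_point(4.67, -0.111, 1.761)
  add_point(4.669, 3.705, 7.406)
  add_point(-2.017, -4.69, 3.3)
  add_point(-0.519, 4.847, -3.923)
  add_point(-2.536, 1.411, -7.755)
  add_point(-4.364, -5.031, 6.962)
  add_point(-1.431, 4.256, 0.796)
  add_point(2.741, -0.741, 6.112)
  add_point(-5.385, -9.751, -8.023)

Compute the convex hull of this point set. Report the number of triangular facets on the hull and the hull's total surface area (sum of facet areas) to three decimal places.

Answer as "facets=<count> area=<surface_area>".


Extreme-point indices: [0, 1, 3, 5, 6, 8, 10, 11, 12, 13, 14, 15] — 12 of 16 on the boundary.

Per-facet area ½‖(b−a)×(c−a)‖:
  f1: (p12, p15, p0) → 59.7356
  f2: (p13, p10, p0) → 9.7760
  f3: (p11, p15, p0) → 96.1597
  f4: (p11, p10, p0) → 36.2269
  f5: (p11, p3, p15) → 44.6353
  f6: (p8, p12, p0) → 47.2315
  f7: (p8, p13, p0) → 41.6913
  f8: (p8, p13, p10) → 17.5400
  f9: (p1, p12, p15) → 40.2830
  f10: (p1, p3, p6) → 51.5740
  f11: (p1, p3, p15) → 17.1225
  f12: (p5, p8, p6) → 36.3871
  f13: (p5, p8, p10) → 33.4351
  f14: (p5, p3, p6) → 23.2965
  f15: (p5, p11, p10) → 14.7840
  f16: (p5, p11, p3) → 21.8494
  f17: (p14, p1, p6) → 79.2484
  f18: (p14, p1, p12) → 64.5863
  f19: (p14, p8, p6) → 22.8027
  f20: (p14, p8, p12) → 13.6759
Σ area = 772.041

Euler: V−E+F = 12−30+20 = 2.

facets=20 area=772.041


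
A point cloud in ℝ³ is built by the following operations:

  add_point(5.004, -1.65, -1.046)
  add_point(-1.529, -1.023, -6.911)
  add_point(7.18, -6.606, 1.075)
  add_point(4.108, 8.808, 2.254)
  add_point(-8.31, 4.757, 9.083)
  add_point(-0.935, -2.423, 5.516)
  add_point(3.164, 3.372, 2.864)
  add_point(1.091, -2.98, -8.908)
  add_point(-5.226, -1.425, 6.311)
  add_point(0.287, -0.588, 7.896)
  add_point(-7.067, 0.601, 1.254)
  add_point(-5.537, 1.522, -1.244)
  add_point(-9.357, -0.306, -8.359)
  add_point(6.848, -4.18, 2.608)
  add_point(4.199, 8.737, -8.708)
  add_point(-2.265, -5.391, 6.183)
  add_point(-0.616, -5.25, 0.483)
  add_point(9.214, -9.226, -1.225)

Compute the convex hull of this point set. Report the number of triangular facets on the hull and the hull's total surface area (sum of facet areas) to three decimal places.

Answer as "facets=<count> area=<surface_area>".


Extreme-point indices: [3, 4, 7, 8, 9, 12, 13, 14, 15, 17] — 10 of 18 on the boundary.

Triangle areas on the boundary:
  f1: (p14, p3, p17) → 102.5700
  f2: (p14, p4, p12) → 145.7891
  f3: (p14, p4, p3) → 71.3764
  f4: (p15, p17, p12) → 120.2782
  f5: (p7, p17, p12) → 49.1163
  f6: (p7, p14, p12) → 65.4590
  f7: (p7, p14, p17) → 74.0885
  f8: (p8, p4, p12) → 55.8992
  f9: (p8, p15, p12) → 37.1000
  f10: (p8, p15, p4) → 7.1068
  f11: (p9, p4, p3) → 58.9095
  f12: (p9, p15, p4) → 28.9167
  f13: (p9, p15, p17) → 40.4471
  f14: (p13, p9, p3) → 52.0982
  f15: (p13, p3, p17) → 27.7206
  f16: (p13, p9, p17) → 15.2648
Σ area = 952.140

Euler: V−E+F = 10−24+16 = 2.

facets=16 area=952.140


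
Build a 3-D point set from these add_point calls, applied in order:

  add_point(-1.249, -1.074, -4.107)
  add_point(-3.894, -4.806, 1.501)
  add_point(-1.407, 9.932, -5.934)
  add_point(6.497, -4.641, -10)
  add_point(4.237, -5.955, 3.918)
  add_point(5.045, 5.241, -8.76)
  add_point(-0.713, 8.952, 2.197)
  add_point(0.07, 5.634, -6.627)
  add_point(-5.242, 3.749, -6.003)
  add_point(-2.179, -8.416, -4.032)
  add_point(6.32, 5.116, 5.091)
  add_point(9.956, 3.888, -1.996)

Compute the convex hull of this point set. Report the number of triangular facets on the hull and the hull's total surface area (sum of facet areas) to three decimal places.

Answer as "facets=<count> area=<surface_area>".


facets=16 area=756.360

10 of the 12 inputs are extreme points: [1, 2, 3, 4, 5, 6, 8, 9, 10, 11].

Area of each hull facet:
  f1: (p3, p9, p8) → 69.3028
  f2: (p6, p10, p11) → 33.9747
  f3: (p5, p3, p8) → 54.0884
  f4: (p5, p3, p11) → 42.1796
  f5: (p1, p6, p10) → 58.5158
  f6: (p1, p9, p8) → 38.8855
  f7: (p1, p6, p8) → 60.2976
  f8: (p2, p6, p11) → 50.3431
  f9: (p2, p5, p11) → 34.5590
  f10: (p2, p6, p8) → 29.8681
  f11: (p2, p5, p8) → 30.7076
  f12: (p4, p1, p9) → 29.1180
  f13: (p4, p1, p10) → 48.3481
  f14: (p4, p3, p9) → 58.1204
  f15: (p4, p10, p11) → 45.0748
  f16: (p4, p3, p11) → 72.9767
Σ area = 756.360

Euler characteristic 10−24+16 = 2 ✓


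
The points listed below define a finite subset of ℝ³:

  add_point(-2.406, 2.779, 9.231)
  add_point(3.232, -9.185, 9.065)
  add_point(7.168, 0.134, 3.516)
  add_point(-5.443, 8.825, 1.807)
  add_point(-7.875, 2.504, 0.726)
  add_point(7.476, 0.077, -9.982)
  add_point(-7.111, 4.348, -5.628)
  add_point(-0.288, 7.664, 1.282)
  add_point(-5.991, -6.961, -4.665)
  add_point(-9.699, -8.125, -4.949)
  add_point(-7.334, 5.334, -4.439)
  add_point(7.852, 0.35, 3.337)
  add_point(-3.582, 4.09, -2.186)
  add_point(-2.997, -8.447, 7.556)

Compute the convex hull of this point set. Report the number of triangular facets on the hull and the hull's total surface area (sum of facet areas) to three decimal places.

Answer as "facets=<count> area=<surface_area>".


Hull vertices (12/14): indices [0, 1, 3, 4, 5, 6, 7, 8, 9, 10, 11, 13].

Area of each hull facet:
  f1: (p6, p5, p9) → 100.6509
  f2: (p7, p5, p11) → 72.8205
  f3: (p7, p5, p3) → 31.2387
  f4: (p4, p13, p9) → 76.7235
  f5: (p0, p7, p11) → 50.3380
  f6: (p0, p7, p3) → 24.9617
  f7: (p0, p4, p3) → 32.5029
  f8: (p0, p4, p13) → 56.5567
  f9: (p8, p5, p9) → 13.5072
  f10: (p10, p5, p3) → 60.3895
  f11: (p10, p6, p5) → 10.5956
  f12: (p10, p4, p3) → 19.1038
  f13: (p10, p6, p9) → 8.3254
  f14: (p10, p4, p9) → 36.0262
  f15: (p1, p0, p11) → 66.7041
  f16: (p1, p0, p13) → 36.6482
  f17: (p1, p5, p11) → 71.7448
  f18: (p1, p8, p5) → 133.1533
  f19: (p1, p13, p9) → 34.2025
  f20: (p1, p8, p9) → 27.2415
Σ area = 963.435

Check V−E+F: 12 − 30 + 20 = 2.

facets=20 area=963.435


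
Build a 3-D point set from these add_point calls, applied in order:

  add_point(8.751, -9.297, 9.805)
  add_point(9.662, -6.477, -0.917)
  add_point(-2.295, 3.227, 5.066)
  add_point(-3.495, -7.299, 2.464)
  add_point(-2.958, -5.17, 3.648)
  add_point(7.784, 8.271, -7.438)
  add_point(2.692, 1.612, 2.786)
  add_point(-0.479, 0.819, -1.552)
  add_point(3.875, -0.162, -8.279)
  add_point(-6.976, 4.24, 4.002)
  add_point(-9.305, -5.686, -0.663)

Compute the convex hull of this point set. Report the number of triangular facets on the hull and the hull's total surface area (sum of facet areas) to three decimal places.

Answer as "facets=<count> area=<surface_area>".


Extreme-point indices: [0, 1, 2, 3, 4, 5, 8, 9, 10] — 9 of 11 on the boundary.

Facet areas (half cross-product norm):
  f1: (p0, p5, p1) → 71.6899
  f2: (p9, p5, p10) → 106.5839
  f3: (p8, p1, p10) → 91.1545
  f4: (p8, p5, p10) → 60.0672
  f5: (p8, p5, p1) → 51.2692
  f6: (p3, p1, p10) → 33.0874
  f7: (p3, p0, p10) → 5.3993
  f8: (p3, p0, p1) → 71.3498
  f9: (p4, p0, p10) → 20.0547
  f10: (p4, p9, p10) → 38.1865
  f11: (p4, p9, p0) → 57.2785
  f12: (p2, p0, p5) → 146.0010
  f13: (p2, p9, p5) → 38.7087
  f14: (p2, p9, p0) → 24.6555
Σ area = 815.486

Euler: V−E+F = 9−21+14 = 2.

facets=14 area=815.486


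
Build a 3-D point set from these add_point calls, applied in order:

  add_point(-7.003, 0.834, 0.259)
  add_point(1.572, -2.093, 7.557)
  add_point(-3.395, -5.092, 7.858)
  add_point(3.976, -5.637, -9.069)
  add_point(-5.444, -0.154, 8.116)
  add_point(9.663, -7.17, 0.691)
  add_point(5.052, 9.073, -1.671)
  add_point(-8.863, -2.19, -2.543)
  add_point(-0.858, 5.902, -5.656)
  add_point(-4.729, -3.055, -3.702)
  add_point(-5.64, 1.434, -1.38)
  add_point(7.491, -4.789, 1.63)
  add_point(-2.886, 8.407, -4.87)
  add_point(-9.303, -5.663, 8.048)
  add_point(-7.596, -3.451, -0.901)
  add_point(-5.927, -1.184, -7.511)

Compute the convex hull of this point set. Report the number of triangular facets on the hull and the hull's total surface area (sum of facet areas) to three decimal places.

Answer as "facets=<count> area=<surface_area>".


Extreme-point indices: [0, 1, 2, 3, 4, 5, 6, 7, 8, 12, 13, 14, 15] — 13 of 16 on the boundary.

Per-facet area ½‖(b−a)×(c−a)‖:
  f1: (p3, p5, p13) → 114.6744
  f2: (p3, p6, p5) → 89.8207
  f3: (p1, p6, p5) → 85.8785
  f4: (p14, p3, p13) → 50.7618
  f5: (p2, p5, p13) → 22.3521
  f6: (p2, p1, p5) → 31.3872
  f7: (p4, p1, p6) → 54.2360
  f8: (p4, p12, p6) → 67.2090
  f9: (p4, p2, p13) → 15.1921
  f10: (p4, p2, p1) → 15.3812
  f11: (p4, p0, p13) → 27.1387
  f12: (p4, p12, p0) → 34.7943
  f13: (p7, p12, p15) → 30.3449
  f14: (p7, p12, p0) → 21.1892
  f15: (p7, p15, p3) → 27.7632
  f16: (p7, p14, p3) → 17.2780
  f17: (p7, p0, p13) → 23.4959
  f18: (p7, p14, p13) → 8.4127
  f19: (p8, p15, p3) → 48.2165
  f20: (p8, p12, p15) → 14.0850
  f21: (p8, p3, p6) → 49.4156
  f22: (p8, p12, p6) → 12.9326
Σ area = 861.960

Euler: V−E+F = 13−33+22 = 2.

facets=22 area=861.960


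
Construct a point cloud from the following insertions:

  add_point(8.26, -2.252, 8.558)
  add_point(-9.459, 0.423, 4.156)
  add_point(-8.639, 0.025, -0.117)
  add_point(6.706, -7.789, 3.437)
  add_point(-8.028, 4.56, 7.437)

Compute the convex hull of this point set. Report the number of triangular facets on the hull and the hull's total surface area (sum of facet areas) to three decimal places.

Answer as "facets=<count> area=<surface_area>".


Hull vertices (5/5): indices [0, 1, 2, 3, 4].

Triangle areas on the boundary:
  f1: (p3, p0, p1) → 68.8240
  f2: (p2, p3, p1) → 38.4102
  f3: (p2, p3, p0) → 67.6960
  f4: (p4, p0, p1) → 48.3856
  f5: (p4, p2, p1) → 9.5033
  f6: (p4, p2, p0) → 77.8717
Σ area = 310.691

Euler: V−E+F = 5−9+6 = 2.

facets=6 area=310.691


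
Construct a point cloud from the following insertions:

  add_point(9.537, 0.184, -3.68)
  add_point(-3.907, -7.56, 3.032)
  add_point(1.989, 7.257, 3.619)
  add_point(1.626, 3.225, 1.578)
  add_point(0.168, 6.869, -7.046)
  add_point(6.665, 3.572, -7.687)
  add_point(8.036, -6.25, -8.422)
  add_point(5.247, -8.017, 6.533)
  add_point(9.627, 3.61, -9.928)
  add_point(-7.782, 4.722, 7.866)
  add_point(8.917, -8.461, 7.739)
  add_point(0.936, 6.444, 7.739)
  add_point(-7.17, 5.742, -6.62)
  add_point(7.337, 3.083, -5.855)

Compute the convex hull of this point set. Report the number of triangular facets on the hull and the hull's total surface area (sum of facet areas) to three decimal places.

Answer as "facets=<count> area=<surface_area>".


Extreme-point indices: [0, 1, 2, 4, 6, 7, 8, 9, 10, 11, 12] — 11 of 14 on the boundary.

Facet areas (half cross-product norm):
  f1: (p11, p10, p9) → 71.8506
  f2: (p11, p2, p9) → 18.4203
  f3: (p12, p1, p9) → 95.3840
  f4: (p12, p2, p9) → 71.4584
  f5: (p7, p10, p9) → 24.2768
  f6: (p7, p1, p9) → 66.3926
  f7: (p7, p1, p10) → 1.5794
  f8: (p6, p1, p10) → 102.5026
  f9: (p6, p12, p8) → 86.9619
  f10: (p6, p12, p1) → 131.7546
  f11: (p0, p2, p8) → 43.7407
  f12: (p0, p11, p2) → 22.1523
  f13: (p0, p11, p10) → 104.1570
  f14: (p0, p6, p8) → 28.7362
  f15: (p0, p6, p10) → 58.2797
  f16: (p4, p2, p8) → 55.8728
  f17: (p4, p12, p8) → 19.4291
  f18: (p4, p12, p2) → 39.9866
Σ area = 1042.935

Euler characteristic 11−27+18 = 2 ✓

facets=18 area=1042.935


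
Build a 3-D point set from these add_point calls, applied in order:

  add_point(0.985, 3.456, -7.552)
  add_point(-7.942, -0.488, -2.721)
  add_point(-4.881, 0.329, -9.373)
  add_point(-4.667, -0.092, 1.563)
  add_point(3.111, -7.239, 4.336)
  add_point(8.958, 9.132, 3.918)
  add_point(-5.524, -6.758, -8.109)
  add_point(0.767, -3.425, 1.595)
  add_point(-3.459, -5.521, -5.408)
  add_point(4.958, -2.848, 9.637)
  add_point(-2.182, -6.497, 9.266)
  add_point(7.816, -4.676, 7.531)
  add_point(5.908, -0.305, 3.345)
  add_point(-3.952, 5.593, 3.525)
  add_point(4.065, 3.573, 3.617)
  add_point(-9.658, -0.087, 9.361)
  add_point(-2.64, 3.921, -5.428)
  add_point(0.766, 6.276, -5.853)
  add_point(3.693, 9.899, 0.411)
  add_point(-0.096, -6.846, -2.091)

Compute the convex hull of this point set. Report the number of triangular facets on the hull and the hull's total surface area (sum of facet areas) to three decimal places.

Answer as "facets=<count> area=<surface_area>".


Extreme-point indices: [0, 1, 2, 4, 5, 6, 9, 10, 11, 13, 15, 16, 17, 18, 19] — 15 of 20 on the boundary.

Per-facet area ½‖(b−a)×(c−a)‖:
  f1: (p9, p5, p15) → 102.4429
  f2: (p19, p6, p4) → 7.8992
  f3: (p10, p9, p15) → 36.5785
  f4: (p10, p6, p15) → 86.4586
  f5: (p10, p6, p4) → 54.5648
  f6: (p11, p9, p5) → 27.6703
  f7: (p11, p19, p4) → 14.2773
  f8: (p11, p10, p4) → 22.3879
  f9: (p11, p10, p9) → 14.6591
  f10: (p13, p5, p15) → 48.3906
  f11: (p13, p18, p5) → 26.6581
  f12: (p17, p18, p5) → 17.8685
  f13: (p17, p13, p18) → 35.1447
  f14: (p1, p13, p15) → 46.5113
  f15: (p1, p6, p15) → 38.4402
  f16: (p1, p6, p2) → 25.3692
  f17: (p16, p17, p2) → 9.6495
  f18: (p16, p17, p13) → 19.0287
  f19: (p16, p1, p2) → 19.6684
  f20: (p16, p1, p13) → 31.9348
  f21: (p0, p19, p6) → 45.3558
  f22: (p0, p6, p2) → 21.9262
  f23: (p0, p17, p2) → 10.0528
  f24: (p0, p11, p19) → 73.2402
  f25: (p0, p17, p5) → 18.2771
  f26: (p0, p11, p5) → 105.4642
Σ area = 959.919

Euler characteristic 15−39+26 = 2 ✓

facets=26 area=959.919


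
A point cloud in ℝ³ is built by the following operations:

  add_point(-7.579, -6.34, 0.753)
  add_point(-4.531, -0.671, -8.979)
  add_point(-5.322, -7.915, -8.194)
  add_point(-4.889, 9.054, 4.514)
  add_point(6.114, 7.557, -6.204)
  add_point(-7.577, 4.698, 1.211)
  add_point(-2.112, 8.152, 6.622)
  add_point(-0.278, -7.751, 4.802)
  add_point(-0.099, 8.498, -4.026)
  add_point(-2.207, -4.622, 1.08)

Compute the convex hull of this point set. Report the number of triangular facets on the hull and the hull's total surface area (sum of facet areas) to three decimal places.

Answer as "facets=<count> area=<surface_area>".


facets=14 area=702.070

Extreme-point indices: [0, 1, 2, 3, 4, 5, 6, 7, 8] — 9 of 10 on the boundary.

Triangle areas on the boundary:
  f1: (p5, p3, p0) → 22.7433
  f2: (p8, p3, p4) → 21.5911
  f3: (p8, p1, p4) → 37.4380
  f4: (p8, p5, p3) → 28.5228
  f5: (p8, p5, p1) → 51.8961
  f6: (p6, p3, p4) → 27.3965
  f7: (p6, p7, p4) → 120.4846
  f8: (p6, p3, p0) → 28.9324
  f9: (p6, p7, p0) → 66.7072
  f10: (p2, p1, p4) → 38.0846
  f11: (p2, p7, p4) → 127.7757
  f12: (p2, p7, p0) → 38.6477
  f13: (p2, p5, p0) → 50.5789
  f14: (p2, p5, p1) → 41.2714
Σ area = 702.070

Check V−E+F: 9 − 21 + 14 = 2.


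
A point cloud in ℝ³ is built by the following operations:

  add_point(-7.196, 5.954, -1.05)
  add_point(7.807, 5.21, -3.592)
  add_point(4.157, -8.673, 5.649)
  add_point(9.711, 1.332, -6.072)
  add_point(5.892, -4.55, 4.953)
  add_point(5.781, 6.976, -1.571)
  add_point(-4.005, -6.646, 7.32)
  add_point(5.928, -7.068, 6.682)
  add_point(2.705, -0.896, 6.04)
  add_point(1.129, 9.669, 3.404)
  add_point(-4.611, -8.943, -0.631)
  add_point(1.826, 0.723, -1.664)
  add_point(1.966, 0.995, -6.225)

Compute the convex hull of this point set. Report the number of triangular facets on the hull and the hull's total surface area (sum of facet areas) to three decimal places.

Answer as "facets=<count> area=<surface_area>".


facets=18 area=736.759

Extreme-point indices: [0, 1, 2, 3, 5, 6, 7, 8, 9, 10, 12] — 11 of 13 on the boundary.

Facet areas (half cross-product norm):
  f1: (p6, p10, p0) → 61.0213
  f2: (p9, p6, p0) → 77.9640
  f3: (p12, p10, p0) → 73.9220
  f4: (p12, p10, p3) → 43.4884
  f5: (p1, p7, p3) → 39.0619
  f6: (p1, p12, p0) → 43.5837
  f7: (p1, p12, p3) → 18.1751
  f8: (p8, p9, p6) → 41.1809
  f9: (p8, p7, p6) → 30.3414
  f10: (p8, p7, p9) → 13.5800
  f11: (p2, p6, p10) → 34.9778
  f12: (p2, p7, p6) → 10.1075
  f13: (p2, p10, p3) → 87.6603
  f14: (p2, p7, p3) → 20.1810
  f15: (p5, p7, p9) → 59.6424
  f16: (p5, p1, p7) → 27.0640
  f17: (p5, p9, p0) → 37.0111
  f18: (p5, p1, p0) → 17.7967
Σ area = 736.759

Euler characteristic 11−27+18 = 2 ✓


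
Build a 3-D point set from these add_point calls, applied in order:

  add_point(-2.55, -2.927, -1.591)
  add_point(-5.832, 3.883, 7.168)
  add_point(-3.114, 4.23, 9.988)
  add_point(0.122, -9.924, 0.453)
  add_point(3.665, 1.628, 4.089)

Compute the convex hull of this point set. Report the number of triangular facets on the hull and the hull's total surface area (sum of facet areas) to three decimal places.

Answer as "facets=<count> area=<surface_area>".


5 of the 5 inputs are extreme points: [0, 1, 2, 3, 4].

Triangle areas on the boundary:
  f1: (p0, p4, p1) → 46.4281
  f2: (p0, p3, p1) → 40.5755
  f3: (p0, p3, p4) → 37.1150
  f4: (p2, p4, p1) → 18.3872
  f5: (p2, p3, p1) → 32.1541
  f6: (p2, p3, p4) → 57.4021
Σ area = 232.062

Euler characteristic 5−9+6 = 2 ✓

facets=6 area=232.062


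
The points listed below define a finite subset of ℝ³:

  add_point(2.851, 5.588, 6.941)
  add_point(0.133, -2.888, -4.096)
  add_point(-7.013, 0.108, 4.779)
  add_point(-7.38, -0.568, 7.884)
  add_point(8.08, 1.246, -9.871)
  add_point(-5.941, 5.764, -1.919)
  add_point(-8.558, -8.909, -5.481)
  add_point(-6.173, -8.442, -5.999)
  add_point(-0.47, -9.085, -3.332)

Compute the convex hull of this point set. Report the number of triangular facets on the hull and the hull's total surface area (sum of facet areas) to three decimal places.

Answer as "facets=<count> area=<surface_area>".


7 of the 9 inputs are extreme points: [0, 3, 4, 5, 6, 7, 8].

Facet areas (half cross-product norm):
  f1: (p5, p4, p6) → 124.9533
  f2: (p3, p5, p6) → 84.6390
  f3: (p8, p3, p6) → 63.5102
  f4: (p7, p4, p6) → 8.4310
  f5: (p7, p8, p6) → 5.1287
  f6: (p7, p8, p4) → 45.5682
  f7: (p0, p8, p4) → 123.6364
  f8: (p0, p8, p3) → 92.8323
  f9: (p0, p5, p4) → 100.9884
  f10: (p0, p3, p5) → 62.9939
Σ area = 712.681

Check V−E+F: 7 − 15 + 10 = 2.

facets=10 area=712.681


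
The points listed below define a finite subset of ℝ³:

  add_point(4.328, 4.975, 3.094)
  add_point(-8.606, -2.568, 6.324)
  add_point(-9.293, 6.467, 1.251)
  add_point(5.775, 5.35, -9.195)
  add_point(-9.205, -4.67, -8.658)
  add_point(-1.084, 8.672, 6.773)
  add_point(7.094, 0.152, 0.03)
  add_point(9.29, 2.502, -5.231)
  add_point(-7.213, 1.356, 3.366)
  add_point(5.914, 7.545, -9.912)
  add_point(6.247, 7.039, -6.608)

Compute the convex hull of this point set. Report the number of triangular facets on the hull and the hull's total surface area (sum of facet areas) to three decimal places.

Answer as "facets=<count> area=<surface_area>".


Hull vertices (10/11): indices [0, 1, 2, 3, 4, 5, 6, 7, 9, 10].

Per-facet area ½‖(b−a)×(c−a)‖:
  f1: (p9, p4, p2) → 131.6743
  f2: (p1, p4, p2) → 73.1833
  f3: (p10, p9, p7) → 8.6078
  f4: (p3, p4, p7) → 53.0992
  f5: (p3, p9, p7) → 5.4673
  f6: (p3, p9, p4) → 16.8919
  f7: (p5, p1, p2) → 52.1801
  f8: (p5, p9, p2) → 89.9757
  f9: (p5, p10, p9) → 15.6560
  f10: (p6, p4, p7) → 58.8499
  f11: (p6, p1, p4) → 123.5042
  f12: (p0, p5, p1) → 50.8396
  f13: (p0, p6, p1) → 48.3963
  f14: (p0, p6, p7) → 18.8043
  f15: (p0, p10, p7) → 27.1786
  f16: (p0, p5, p10) → 32.7413
Σ area = 807.050

Euler characteristic 10−24+16 = 2 ✓

facets=16 area=807.050
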